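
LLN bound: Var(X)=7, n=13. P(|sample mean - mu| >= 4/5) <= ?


Var(Xbar) = Var(X)/n = 7/13
Chebyshev: P(|Xbar-mu| >= 4/5) <= Var(Xbar)/(4/5)^2 = (7/13)/(16/25) = 175/208

175/208


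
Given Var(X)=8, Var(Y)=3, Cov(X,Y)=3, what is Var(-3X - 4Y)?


Var(-3X - 4Y) = (-3)^2*Var(X) + (-4)^2*Var(Y) + 2*(-3)*(-4)*Cov(X,Y)
= 9*8 + 16*3 + 24*3
= 72 + 48 + 72 = 192

192


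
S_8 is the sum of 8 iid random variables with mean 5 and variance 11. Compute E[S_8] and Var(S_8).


E[S_n] = n*mu = 8*5 = 40
Var(S_n) = n*sigma^2 = 8*11 = 88

E[S_8]=40, Var(S_8)=88


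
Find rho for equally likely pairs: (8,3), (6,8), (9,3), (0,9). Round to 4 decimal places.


Cov(X,Y) = -8.3125, Var(X) = 12.1875, Var(Y) = 7.6875
rho = Cov/(sqrt(VarX)*sqrt(VarY)) = -0.8588

-0.8588


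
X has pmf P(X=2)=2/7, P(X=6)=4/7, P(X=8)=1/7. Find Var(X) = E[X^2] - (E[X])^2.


E[X] = 36/7, E[X^2] = 216/7
Var(X) = E[X^2] - (E[X])^2 = 216/7 - (36/7)^2 = 216/49

216/49


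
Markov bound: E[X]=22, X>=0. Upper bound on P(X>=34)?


Markov: P(X >= a) <= E[X]/a
P(X >= 34) <= 22/34 = 11/17

11/17


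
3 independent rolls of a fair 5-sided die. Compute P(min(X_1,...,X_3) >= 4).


P(min >= 4) = P(all X_i >= 4) = (P(X_1 >= 4))^3
= (2/5)^3 = 8/125

8/125


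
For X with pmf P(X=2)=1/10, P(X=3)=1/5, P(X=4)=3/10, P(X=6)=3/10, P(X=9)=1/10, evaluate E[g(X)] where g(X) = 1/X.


E[1/X] = sum(g(x)*P(x))
= 1/2*1/10 + 1/3*1/5 + 1/4*3/10 + 1/6*3/10 + 1/9*1/10
= 91/360

91/360


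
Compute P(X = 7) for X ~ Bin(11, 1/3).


P(X=7) = C(11,7) * p^7 * (1-p)^4
= 330 * 1/2187 * 16/81
= 1760/59049

1760/59049


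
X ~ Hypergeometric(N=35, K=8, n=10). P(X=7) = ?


P(X=7) = C(8,7)*C(27,3) / C(35,10)
= 8*2925 / 183579396
= 23400/183579396 = 150/1176791

150/1176791


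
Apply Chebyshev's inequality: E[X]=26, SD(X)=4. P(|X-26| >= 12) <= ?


k = 12/4 = 3
Chebyshev: P(|X-mu| >= k*sigma) <= 1/k^2 = 1/3^2 = 1/9

1/9


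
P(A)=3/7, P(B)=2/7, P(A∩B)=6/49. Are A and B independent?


P(A)*P(B) = 3/7*2/7 = 6/49
P(A∩B) = 6/49, which equals P(A)P(B), so independent

Yes, A and B are independent


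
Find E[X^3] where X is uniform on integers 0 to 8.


E[X^3] = (1/9) * sum(x^3 for x=0..8)
= 1296/9 = 144

144


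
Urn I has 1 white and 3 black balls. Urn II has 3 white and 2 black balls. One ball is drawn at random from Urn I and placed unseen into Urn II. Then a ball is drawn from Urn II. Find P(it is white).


P(transfer white) = 1/4; P(transfer black) = 3/4
If white transferred: Urn II has 4 white of 6, so P(white|white moved) = 2/3
If black transferred: Urn II has 3 white of 6, so P(white|black moved) = 1/2
By total probability: P(white) = 1/4*2/3 + 3/4*1/2 = 13/24

13/24


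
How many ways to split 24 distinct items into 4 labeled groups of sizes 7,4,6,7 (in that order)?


24! = 620448401733239439360000
Denominator: 7!=5040 * 4!=24 * 6!=720 * 7!=5040
Coefficient = 620448401733239439360000 / 438939648000 = 1413516424320

1413516424320


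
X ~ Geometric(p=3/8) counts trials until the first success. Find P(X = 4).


P(X=4) = (1-p)^3 * p = (5/8)^3 * 3/8
= 125/512 * 3/8 = 375/4096

375/4096


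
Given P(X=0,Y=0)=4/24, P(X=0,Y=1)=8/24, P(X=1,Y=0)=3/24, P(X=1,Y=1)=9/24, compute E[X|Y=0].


P(Y=0) = 7/24
E[X|Y=0] = (0*4 + 1*3)/7 = 3/7

3/7


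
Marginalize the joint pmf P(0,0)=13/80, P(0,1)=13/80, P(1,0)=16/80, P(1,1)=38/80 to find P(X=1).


P(X=1) = P(1,0)+P(1,1) = 16/80 + 38/80 = 54/80 = 27/40

27/40


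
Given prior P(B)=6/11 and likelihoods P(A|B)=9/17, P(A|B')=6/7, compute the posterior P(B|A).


P(A) = P(A|B)P(B) + P(A|B')P(B') = 9/17*6/11 + 6/7*5/11 = 888/1309
P(B|A) = P(A|B)P(B)/P(A) = (54/187)/(888/1309) = 63/148

63/148


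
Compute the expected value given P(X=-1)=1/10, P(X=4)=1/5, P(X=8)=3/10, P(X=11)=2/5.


E[X] = sum(x * P(x))
= -1*1/10 + 4*1/5 + 8*3/10 + 11*2/5
= 15/2

15/2


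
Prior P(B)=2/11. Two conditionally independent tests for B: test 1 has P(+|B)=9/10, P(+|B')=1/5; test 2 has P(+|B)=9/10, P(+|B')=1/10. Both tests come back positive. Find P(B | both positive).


After test 1: P(+) = 9/10*2/11 + 1/5*9/11 = 18/55
P(B|+) = (9/55)/(18/55) = 1/2
After test 2 (use post1 as new prior): P(+) = 9/10*1/2 + 1/10*1/2 = 1/2
P(B|+,+) = (9/20)/(1/2) = 9/10

9/10


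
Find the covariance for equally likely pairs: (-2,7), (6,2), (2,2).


E[X]=2, E[Y]=11/3, E[XY]=2/3
Cov(X,Y) = E[XY] - E[X]E[Y] = 2/3 - 2*11/3 = -20/3

-20/3


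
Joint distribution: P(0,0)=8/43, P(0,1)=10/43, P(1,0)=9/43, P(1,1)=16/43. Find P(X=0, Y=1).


Read from table: P(X=0, Y=1) = 10/43

10/43


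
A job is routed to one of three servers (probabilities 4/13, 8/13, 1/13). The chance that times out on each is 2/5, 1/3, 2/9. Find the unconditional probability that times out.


P(A) = P(A|B1)P(B1) + P(A|B2)P(B2) + P(A|B3)P(B3)
= 2/5*4/13 + 1/3*8/13 + 2/9*1/13
= 8/65 + 8/39 + 2/117 = 202/585

202/585


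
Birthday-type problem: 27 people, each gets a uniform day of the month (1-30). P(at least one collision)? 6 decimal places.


P(all different) = prod((30-i)/30 for i=0..26) = 0.000000
P(at least one match) = 1 - 0.000000 = 1.000000

1.000000


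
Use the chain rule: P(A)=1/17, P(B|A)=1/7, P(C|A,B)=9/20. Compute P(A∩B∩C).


P(A∩B∩C) = P(A) * P(B|A) * P(C|A∩B)
= 1/17 * 1/7 * 9/20
= 1/119 * 9/20 = 9/2380

9/2380


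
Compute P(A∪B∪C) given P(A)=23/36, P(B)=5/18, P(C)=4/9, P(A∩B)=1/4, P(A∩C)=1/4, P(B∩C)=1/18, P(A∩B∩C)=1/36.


P(A∪B∪C) = P(A)+P(B)+P(C) - P(AB)-P(AC)-P(BC) + P(ABC)
= 23/36+5/18+4/9 - 1/4-1/4-1/18 + 1/36
= 5/6

5/6


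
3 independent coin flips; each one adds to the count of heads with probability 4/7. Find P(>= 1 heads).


P(at least one) = 1 - P(none)
P(none) = (1 - 4/7)^3 = (3/7)^3 = 27/343
P(at least one) = 1 - 27/343 = 316/343

316/343


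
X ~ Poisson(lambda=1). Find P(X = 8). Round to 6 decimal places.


P(X=8) = e^(-1) * 1^8 / 8!
≈ 0.3678794412 * 1 / 40320
≈ 0.000009

0.000009


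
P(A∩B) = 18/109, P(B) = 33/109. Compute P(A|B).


P(A|B) = P(A∩B)/P(B) = (18/109)/(33/109) = 18/33 = 6/11

6/11


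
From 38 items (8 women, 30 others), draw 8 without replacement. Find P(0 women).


P(X=0) = C(8,0)*C(30,8) / C(38,8)
= 1*5852925 / 48903492
= 5852925/48903492 = 1950975/16301164

1950975/16301164


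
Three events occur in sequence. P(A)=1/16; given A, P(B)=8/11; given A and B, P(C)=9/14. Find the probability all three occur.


P(A∩B∩C) = P(A) * P(B|A) * P(C|A∩B)
= 1/16 * 8/11 * 9/14
= 1/22 * 9/14 = 9/308

9/308


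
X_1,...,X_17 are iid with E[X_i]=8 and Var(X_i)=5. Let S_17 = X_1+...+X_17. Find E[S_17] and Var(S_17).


E[S_n] = n*mu = 17*8 = 136
Var(S_n) = n*sigma^2 = 17*5 = 85

E[S_17]=136, Var(S_17)=85


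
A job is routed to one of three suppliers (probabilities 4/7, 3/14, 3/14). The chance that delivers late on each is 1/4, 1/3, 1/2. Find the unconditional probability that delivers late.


P(A) = P(A|B1)P(B1) + P(A|B2)P(B2) + P(A|B3)P(B3)
= 1/4*4/7 + 1/3*3/14 + 1/2*3/14
= 1/7 + 1/14 + 3/28 = 9/28

9/28


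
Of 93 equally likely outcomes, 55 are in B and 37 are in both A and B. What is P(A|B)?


P(A|B) = P(A∩B)/P(B) = (37/93)/(55/93) = 37/55

37/55


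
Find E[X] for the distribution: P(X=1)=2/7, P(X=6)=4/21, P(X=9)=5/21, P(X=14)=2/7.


E[X] = sum(x * P(x))
= 1*2/7 + 6*4/21 + 9*5/21 + 14*2/7
= 53/7

53/7


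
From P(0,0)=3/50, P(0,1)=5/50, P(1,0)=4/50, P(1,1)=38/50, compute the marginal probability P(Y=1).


P(Y=1) = P(0,1)+P(1,1) = 5/50 + 38/50 = 43/50

43/50


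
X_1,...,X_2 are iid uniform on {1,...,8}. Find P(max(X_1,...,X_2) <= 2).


P(max <= 2) = P(all X_i <= 2) = (P(X_1 <= 2))^2
= (2/8)^2 = (1/4)^2 = 1/16

1/16


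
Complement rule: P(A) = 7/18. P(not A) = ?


P(A') = 1 - P(A) = 1 - 7/18 = 11/18

11/18


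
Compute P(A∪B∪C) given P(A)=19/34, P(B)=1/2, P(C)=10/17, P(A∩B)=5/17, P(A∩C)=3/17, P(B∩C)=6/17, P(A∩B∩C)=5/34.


P(A∪B∪C) = P(A)+P(B)+P(C) - P(AB)-P(AC)-P(BC) + P(ABC)
= 19/34+1/2+10/17 - 5/17-3/17-6/17 + 5/34
= 33/34

33/34


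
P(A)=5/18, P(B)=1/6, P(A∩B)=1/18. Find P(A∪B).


P(A∪B) = P(A) + P(B) - P(A∩B)
= 5/18 + 1/6 - 1/18 = 7/18

7/18


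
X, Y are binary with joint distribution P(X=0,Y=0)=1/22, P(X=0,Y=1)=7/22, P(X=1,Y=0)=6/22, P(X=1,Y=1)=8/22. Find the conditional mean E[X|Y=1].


P(Y=1) = 15/22
E[X|Y=1] = (0*7 + 1*8)/15 = 8/15

8/15


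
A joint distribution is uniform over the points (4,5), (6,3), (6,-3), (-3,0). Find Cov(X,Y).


E[X]=13/4, E[Y]=5/4, E[XY]=5
Cov(X,Y) = E[XY] - E[X]E[Y] = 5 - 13/4*5/4 = 15/16

15/16


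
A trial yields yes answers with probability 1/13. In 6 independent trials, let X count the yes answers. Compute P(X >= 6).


P(X>=6) = P(X=6)
= 1/4826809
= 1/4826809

1/4826809


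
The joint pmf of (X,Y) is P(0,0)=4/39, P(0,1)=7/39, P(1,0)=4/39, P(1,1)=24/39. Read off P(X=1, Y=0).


Read from table: P(X=1, Y=0) = 4/39

4/39


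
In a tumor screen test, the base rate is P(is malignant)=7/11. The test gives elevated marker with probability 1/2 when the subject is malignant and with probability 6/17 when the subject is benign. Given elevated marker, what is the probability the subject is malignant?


P(A) = P(A|B)P(B) + P(A|B')P(B') = 1/2*7/11 + 6/17*4/11 = 167/374
P(B|A) = P(A|B)P(B)/P(A) = (7/22)/(167/374) = 119/167

119/167


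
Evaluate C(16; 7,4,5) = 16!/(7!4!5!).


16! = 20922789888000
Denominator: 7!=5040 * 4!=24 * 5!=120
Coefficient = 20922789888000 / 14515200 = 1441440

1441440


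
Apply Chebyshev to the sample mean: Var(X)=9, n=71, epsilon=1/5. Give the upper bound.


Var(Xbar) = Var(X)/n = 9/71
Chebyshev: P(|Xbar-mu| >= 1/5) <= Var(Xbar)/(1/5)^2 = (9/71)/(1/25) = 225/71
Bound exceeds 1, so trivial bound: 1

1


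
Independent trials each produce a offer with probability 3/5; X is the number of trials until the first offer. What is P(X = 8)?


P(X=8) = (1-p)^7 * p = (2/5)^7 * 3/5
= 128/78125 * 3/5 = 384/390625

384/390625


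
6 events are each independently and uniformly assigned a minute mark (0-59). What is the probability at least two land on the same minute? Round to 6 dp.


P(all different) = prod((60-i)/60 for i=0..5) = 0.772590
P(at least one match) = 1 - 0.772590 = 0.227410

0.227410


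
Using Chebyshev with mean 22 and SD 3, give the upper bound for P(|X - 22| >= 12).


k = 12/3 = 4
Chebyshev: P(|X-mu| >= k*sigma) <= 1/k^2 = 1/4^2 = 1/16

1/16


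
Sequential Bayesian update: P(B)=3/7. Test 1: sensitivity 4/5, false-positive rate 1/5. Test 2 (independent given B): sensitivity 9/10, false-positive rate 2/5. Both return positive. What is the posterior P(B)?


After test 1: P(+) = 4/5*3/7 + 1/5*4/7 = 16/35
P(B|+) = (12/35)/(16/35) = 3/4
After test 2 (use post1 as new prior): P(+) = 9/10*3/4 + 2/5*1/4 = 31/40
P(B|+,+) = (27/40)/(31/40) = 27/31

27/31


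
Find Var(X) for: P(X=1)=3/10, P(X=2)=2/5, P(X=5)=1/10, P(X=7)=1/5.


E[X] = 3, E[X^2] = 71/5
Var(X) = E[X^2] - (E[X])^2 = 71/5 - (3)^2 = 26/5

26/5


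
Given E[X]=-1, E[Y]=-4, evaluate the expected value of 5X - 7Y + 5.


E[5X - 7Y + 5] = 5*E[X] - 7*E[Y] + 5
= (5)*(-1) + (-7)*(-4) + (5)
= -5 + 28 + 5 = 28

28


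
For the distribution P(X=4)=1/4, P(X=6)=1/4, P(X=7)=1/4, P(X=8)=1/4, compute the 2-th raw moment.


E[X^2] = sum(x^2 * P(x))
= 16*1/4 + 36*1/4 + 49*1/4 + 64*1/4
= 165/4

165/4


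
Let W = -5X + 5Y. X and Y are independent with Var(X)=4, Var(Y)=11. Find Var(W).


Independence => Cov(X,Y)=0
Var(-5X + 5Y) = (-5)^2*Var(X) + 5^2*Var(Y)
= 25*4 + 25*11 = 375

375


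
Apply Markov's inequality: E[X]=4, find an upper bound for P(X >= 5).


Markov: P(X >= a) <= E[X]/a
P(X >= 5) <= 4/5

4/5


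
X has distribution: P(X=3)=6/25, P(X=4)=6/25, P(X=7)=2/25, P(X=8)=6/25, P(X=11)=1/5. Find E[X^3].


E[X^3] = sum(g(x)*P(x))
= 27*6/25 + 64*6/25 + 343*2/25 + 512*6/25 + 1331*1/5
= 10959/25

10959/25


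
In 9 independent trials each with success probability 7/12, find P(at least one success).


P(at least one) = 1 - P(none)
P(none) = (1 - 7/12)^9 = (5/12)^9 = 1953125/5159780352
P(at least one) = 1 - 1953125/5159780352 = 5157827227/5159780352

5157827227/5159780352


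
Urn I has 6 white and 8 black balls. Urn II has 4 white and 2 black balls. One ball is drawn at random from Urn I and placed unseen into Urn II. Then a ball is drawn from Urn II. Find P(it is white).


P(transfer white) = 6/14 = 3/7; P(transfer black) = 4/7
If white transferred: Urn II has 5 white of 7, so P(white|white moved) = 5/7
If black transferred: Urn II has 4 white of 7, so P(white|black moved) = 4/7
By total probability: P(white) = 3/7*5/7 + 4/7*4/7 = 31/49

31/49


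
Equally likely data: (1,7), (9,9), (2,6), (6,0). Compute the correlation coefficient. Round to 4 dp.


Cov(X,Y) = 0.2500, Var(X) = 10.2500, Var(Y) = 11.2500
rho = Cov/(sqrt(VarX)*sqrt(VarY)) = 0.0233

0.0233


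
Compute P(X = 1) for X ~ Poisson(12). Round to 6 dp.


P(X=1) = e^(-12) * 12^1 / 1!
≈ 0.000006144212353 * 12 / 1
≈ 0.000074

0.000074


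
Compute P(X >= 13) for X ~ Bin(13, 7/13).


P(X>=13) = P(X=13)
= 96889010407/302875106592253
= 96889010407/302875106592253

96889010407/302875106592253


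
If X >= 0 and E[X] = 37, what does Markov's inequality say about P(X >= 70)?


Markov: P(X >= a) <= E[X]/a
P(X >= 70) <= 37/70

37/70


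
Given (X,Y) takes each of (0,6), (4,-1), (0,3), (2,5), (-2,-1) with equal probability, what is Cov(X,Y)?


E[X]=4/5, E[Y]=12/5, E[XY]=8/5
Cov(X,Y) = E[XY] - E[X]E[Y] = 8/5 - 4/5*12/5 = -8/25

-8/25


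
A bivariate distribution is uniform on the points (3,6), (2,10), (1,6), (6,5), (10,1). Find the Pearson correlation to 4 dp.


Cov(X,Y) = -7.8400, Var(X) = 10.6400, Var(Y) = 8.2400
rho = Cov/(sqrt(VarX)*sqrt(VarY)) = -0.8373

-0.8373


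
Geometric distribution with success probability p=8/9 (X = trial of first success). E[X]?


For geometric (trials until first success), E[X] = 1/p = 1/(8/9) = 9/8

9/8


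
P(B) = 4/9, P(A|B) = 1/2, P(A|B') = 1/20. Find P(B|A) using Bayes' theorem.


P(A) = P(A|B)P(B) + P(A|B')P(B') = 1/2*4/9 + 1/20*5/9 = 1/4
P(B|A) = P(A|B)P(B)/P(A) = (2/9)/(1/4) = 8/9

8/9


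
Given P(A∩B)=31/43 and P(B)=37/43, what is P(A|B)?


P(A|B) = P(A∩B)/P(B) = (31/43)/(37/43) = 31/37

31/37


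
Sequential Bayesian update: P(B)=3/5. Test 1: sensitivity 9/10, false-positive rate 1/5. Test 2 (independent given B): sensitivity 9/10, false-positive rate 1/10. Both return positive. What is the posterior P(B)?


After test 1: P(+) = 9/10*3/5 + 1/5*2/5 = 31/50
P(B|+) = (27/50)/(31/50) = 27/31
After test 2 (use post1 as new prior): P(+) = 9/10*27/31 + 1/10*4/31 = 247/310
P(B|+,+) = (243/310)/(247/310) = 243/247

243/247


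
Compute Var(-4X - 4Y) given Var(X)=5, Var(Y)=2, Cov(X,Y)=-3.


Var(-4X - 4Y) = (-4)^2*Var(X) + (-4)^2*Var(Y) + 2*(-4)*(-4)*Cov(X,Y)
= 16*5 + 16*2 + 32*(-3)
= 80 + 32 - 96 = 16

16


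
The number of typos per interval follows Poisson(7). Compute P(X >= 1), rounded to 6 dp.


P(X>=1) = 1 - P(X<=0) = 1 - (e^(-7)*7^0/0!)
≈ 1 - 0.0009118820 = 0.9990881180
≈ 0.999088

0.999088


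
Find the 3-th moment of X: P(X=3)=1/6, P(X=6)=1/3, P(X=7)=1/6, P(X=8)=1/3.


E[X^3] = sum(x^3 * P(x))
= 27*1/6 + 216*1/3 + 343*1/6 + 512*1/3
= 913/3

913/3


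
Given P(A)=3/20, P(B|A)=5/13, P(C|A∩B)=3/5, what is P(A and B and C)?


P(A∩B∩C) = P(A) * P(B|A) * P(C|A∩B)
= 3/20 * 5/13 * 3/5
= 3/52 * 3/5 = 9/260

9/260


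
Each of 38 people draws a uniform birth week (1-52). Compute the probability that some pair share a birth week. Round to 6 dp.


P(all different) = prod((52-i)/52 for i=0..37) = 0.000000
P(at least one match) = 1 - 0.000000 = 1.000000

1.000000


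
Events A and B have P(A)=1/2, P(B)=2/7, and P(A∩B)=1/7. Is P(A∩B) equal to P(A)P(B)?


P(A)*P(B) = 1/2*2/7 = 1/7
P(A∩B) = 1/7, which equals P(A)P(B), so independent

Yes, A and B are independent


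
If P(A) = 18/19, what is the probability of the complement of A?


P(A') = 1 - P(A) = 1 - 18/19 = 1/19

1/19


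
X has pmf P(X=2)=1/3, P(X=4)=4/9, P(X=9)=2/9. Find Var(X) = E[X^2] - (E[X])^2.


E[X] = 40/9, E[X^2] = 238/9
Var(X) = E[X^2] - (E[X])^2 = 238/9 - (40/9)^2 = 542/81

542/81


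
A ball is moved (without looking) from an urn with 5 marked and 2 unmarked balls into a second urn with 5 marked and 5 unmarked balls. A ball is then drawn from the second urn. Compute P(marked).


P(transfer marked) = 5/7; P(transfer unmarked) = 2/7
If marked transferred: Urn II has 6 marked of 11, so P(marked|marked moved) = 6/11
If unmarked transferred: Urn II has 5 marked of 11, so P(marked|unmarked moved) = 5/11
By total probability: P(marked) = 5/7*6/11 + 2/7*5/11 = 40/77

40/77


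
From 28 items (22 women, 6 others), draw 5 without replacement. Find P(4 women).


P(X=4) = C(22,4)*C(6,1) / C(28,5)
= 7315*6 / 98280
= 43890/98280 = 209/468

209/468


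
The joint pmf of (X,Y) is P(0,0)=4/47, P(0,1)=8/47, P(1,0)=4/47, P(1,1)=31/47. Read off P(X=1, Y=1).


Read from table: P(X=1, Y=1) = 31/47

31/47


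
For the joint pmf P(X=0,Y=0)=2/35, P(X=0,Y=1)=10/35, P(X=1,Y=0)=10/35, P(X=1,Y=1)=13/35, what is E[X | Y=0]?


P(Y=0) = 12/35
E[X|Y=0] = (0*2 + 1*10)/12 = 10/12 = 5/6

5/6


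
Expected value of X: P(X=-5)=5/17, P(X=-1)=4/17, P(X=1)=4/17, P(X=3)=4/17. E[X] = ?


E[X] = sum(x * P(x))
= -5*5/17 - 1*4/17 + 1*4/17 + 3*4/17
= -13/17

-13/17


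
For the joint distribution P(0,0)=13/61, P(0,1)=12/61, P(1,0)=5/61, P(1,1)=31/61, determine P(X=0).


P(X=0) = P(0,0)+P(0,1) = 13/61 + 12/61 = 25/61

25/61


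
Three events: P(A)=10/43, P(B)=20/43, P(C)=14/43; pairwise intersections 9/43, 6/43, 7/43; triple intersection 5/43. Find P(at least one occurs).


P(A∪B∪C) = P(A)+P(B)+P(C) - P(AB)-P(AC)-P(BC) + P(ABC)
= 10/43+20/43+14/43 - 9/43-6/43-7/43 + 5/43
= 27/43

27/43


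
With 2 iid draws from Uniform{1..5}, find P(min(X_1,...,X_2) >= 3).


P(min >= 3) = P(all X_i >= 3) = (P(X_1 >= 3))^2
= (3/5)^2 = 9/25

9/25


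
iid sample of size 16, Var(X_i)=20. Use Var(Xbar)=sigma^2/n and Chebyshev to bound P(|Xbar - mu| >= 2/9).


Var(Xbar) = Var(X)/n = 20/16
Chebyshev: P(|Xbar-mu| >= 2/9) <= Var(Xbar)/(2/9)^2 = (5/4)/(4/81) = 405/16
Bound exceeds 1, so trivial bound: 1

1


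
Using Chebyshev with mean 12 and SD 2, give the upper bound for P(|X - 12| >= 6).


k = 6/2 = 3
Chebyshev: P(|X-mu| >= k*sigma) <= 1/k^2 = 1/3^2 = 1/9

1/9


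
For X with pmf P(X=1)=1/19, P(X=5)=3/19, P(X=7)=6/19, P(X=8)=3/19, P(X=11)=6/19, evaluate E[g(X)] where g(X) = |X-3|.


E[|X-3|] = sum(g(x)*P(x))
= 2*1/19 + 2*3/19 + 4*6/19 + 5*3/19 + 8*6/19
= 5

5


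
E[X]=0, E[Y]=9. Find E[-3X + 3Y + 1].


E[-3X + 3Y + 1] = -3*E[X] + 3*E[Y] + 1
= (-3)*(0) + (3)*(9) + (1)
= 0 + 27 + 1 = 28

28


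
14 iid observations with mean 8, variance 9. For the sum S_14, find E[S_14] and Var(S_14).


E[S_n] = n*mu = 14*8 = 112
Var(S_n) = n*sigma^2 = 14*9 = 126

E[S_14]=112, Var(S_14)=126


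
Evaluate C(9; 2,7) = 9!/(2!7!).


9! = 362880
Denominator: 2!=2 * 7!=5040
Coefficient = 362880 / 10080 = 36

36


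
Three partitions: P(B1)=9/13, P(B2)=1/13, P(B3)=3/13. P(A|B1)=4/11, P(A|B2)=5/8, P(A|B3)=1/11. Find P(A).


P(A) = P(A|B1)P(B1) + P(A|B2)P(B2) + P(A|B3)P(B3)
= 4/11*9/13 + 5/8*1/13 + 1/11*3/13
= 36/143 + 5/104 + 3/143 = 367/1144

367/1144


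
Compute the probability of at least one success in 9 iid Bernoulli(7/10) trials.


P(at least one) = 1 - P(none)
P(none) = (1 - 7/10)^9 = (3/10)^9 = 19683/1000000000
P(at least one) = 1 - 19683/1000000000 = 999980317/1000000000

999980317/1000000000


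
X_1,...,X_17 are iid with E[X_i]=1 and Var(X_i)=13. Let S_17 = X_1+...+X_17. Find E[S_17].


E[S_n] = n*E[X_1] = 17*1 = 17

17


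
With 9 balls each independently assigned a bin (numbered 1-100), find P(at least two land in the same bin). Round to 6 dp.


P(all different) = prod((100-i)/100 for i=0..8) = 0.690282
P(at least one match) = 1 - 0.690282 = 0.309718

0.309718


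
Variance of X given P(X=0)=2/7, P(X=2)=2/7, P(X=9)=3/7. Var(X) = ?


E[X] = 31/7, E[X^2] = 251/7
Var(X) = E[X^2] - (E[X])^2 = 251/7 - (31/7)^2 = 796/49

796/49


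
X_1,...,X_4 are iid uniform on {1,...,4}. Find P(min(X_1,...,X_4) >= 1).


P(min >= 1) = P(all X_i >= 1) = (P(X_1 >= 1))^4
= (4/4)^4 = 1^4 = 1

1


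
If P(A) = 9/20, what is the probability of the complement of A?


P(A') = 1 - P(A) = 1 - 9/20 = 11/20

11/20


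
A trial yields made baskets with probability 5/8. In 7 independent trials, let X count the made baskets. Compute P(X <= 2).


P(X<=2) = P(X=0) + P(X=1) + P(X=2)
= 2187/2097152 + 25515/2097152 + 127575/2097152
= 155277/2097152

155277/2097152


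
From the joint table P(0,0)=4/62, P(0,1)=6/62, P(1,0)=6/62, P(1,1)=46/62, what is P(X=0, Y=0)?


Read from table: P(X=0, Y=0) = 4/62 = 2/31

2/31


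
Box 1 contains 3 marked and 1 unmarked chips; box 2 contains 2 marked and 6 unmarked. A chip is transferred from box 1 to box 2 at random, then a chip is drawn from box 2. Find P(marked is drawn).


P(transfer marked) = 3/4; P(transfer unmarked) = 1/4
If marked transferred: Urn II has 3 marked of 9, so P(marked|marked moved) = 1/3
If unmarked transferred: Urn II has 2 marked of 9, so P(marked|unmarked moved) = 2/9
By total probability: P(marked) = 3/4*1/3 + 1/4*2/9 = 11/36

11/36


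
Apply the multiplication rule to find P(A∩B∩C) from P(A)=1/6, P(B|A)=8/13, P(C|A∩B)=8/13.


P(A∩B∩C) = P(A) * P(B|A) * P(C|A∩B)
= 1/6 * 8/13 * 8/13
= 4/39 * 8/13 = 32/507

32/507


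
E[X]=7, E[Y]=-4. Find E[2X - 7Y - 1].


E[2X - 7Y - 1] = 2*E[X] - 7*E[Y] - 1
= (2)*(7) + (-7)*(-4) + (-1)
= 14 + 28 - 1 = 41

41


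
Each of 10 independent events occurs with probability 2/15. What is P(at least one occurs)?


P(at least one) = 1 - P(none)
P(none) = (1 - 2/15)^10 = (13/15)^10 = 137858491849/576650390625
P(at least one) = 1 - 137858491849/576650390625 = 438791898776/576650390625

438791898776/576650390625


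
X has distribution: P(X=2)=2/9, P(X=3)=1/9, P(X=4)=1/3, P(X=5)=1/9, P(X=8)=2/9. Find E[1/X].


E[1/X] = sum(g(x)*P(x))
= 1/2*2/9 + 1/3*1/9 + 1/4*1/3 + 1/5*1/9 + 1/8*2/9
= 38/135

38/135


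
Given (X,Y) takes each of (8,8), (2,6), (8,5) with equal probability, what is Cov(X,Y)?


E[X]=6, E[Y]=19/3, E[XY]=116/3
Cov(X,Y) = E[XY] - E[X]E[Y] = 116/3 - 6*19/3 = 2/3

2/3


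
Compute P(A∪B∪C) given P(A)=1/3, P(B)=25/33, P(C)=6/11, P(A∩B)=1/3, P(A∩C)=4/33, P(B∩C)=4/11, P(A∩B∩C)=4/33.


P(A∪B∪C) = P(A)+P(B)+P(C) - P(AB)-P(AC)-P(BC) + P(ABC)
= 1/3+25/33+6/11 - 1/3-4/33-4/11 + 4/33
= 31/33

31/33


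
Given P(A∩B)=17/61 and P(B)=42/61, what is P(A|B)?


P(A|B) = P(A∩B)/P(B) = (34/122)/(84/122) = 34/84 = 17/42

17/42


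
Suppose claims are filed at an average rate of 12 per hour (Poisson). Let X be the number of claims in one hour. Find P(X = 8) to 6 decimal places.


P(X=8) = e^(-12) * 12^8 / 8!
≈ 0.000006144212353 * 429981696 / 40320
≈ 0.065523

0.065523


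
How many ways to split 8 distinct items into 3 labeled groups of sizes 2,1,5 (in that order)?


8! = 40320
Denominator: 2!=2 * 1!=1 * 5!=120
Coefficient = 40320 / 240 = 168

168


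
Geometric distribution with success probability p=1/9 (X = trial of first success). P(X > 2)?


P(X > 2) = P(first 2 trials all fail) = (1-p)^2 = (8/9)^2 = 64/81

64/81


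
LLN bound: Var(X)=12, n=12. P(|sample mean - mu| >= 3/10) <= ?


Var(Xbar) = Var(X)/n = 12/12
Chebyshev: P(|Xbar-mu| >= 3/10) <= Var(Xbar)/(3/10)^2 = 1/(9/100) = 100/9
Bound exceeds 1, so trivial bound: 1

1


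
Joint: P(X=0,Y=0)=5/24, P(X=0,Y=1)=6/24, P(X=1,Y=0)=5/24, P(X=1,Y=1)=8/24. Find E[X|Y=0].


P(Y=0) = 10/24
E[X|Y=0] = (0*5 + 1*5)/10 = 5/10 = 1/2

1/2


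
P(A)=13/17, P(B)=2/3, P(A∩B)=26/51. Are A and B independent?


P(A)*P(B) = 13/17*2/3 = 26/51
P(A∩B) = 26/51, which equals P(A)P(B), so independent

Yes, A and B are independent


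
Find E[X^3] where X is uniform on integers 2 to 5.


E[X^3] = (1/4) * sum(x^3 for x=2..5)
= 224/4 = 56

56


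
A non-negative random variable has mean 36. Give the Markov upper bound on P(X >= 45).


Markov: P(X >= a) <= E[X]/a
P(X >= 45) <= 36/45 = 4/5

4/5


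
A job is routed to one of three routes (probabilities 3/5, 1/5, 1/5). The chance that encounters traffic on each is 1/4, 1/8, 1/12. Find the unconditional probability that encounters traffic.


P(A) = P(A|B1)P(B1) + P(A|B2)P(B2) + P(A|B3)P(B3)
= 1/4*3/5 + 1/8*1/5 + 1/12*1/5
= 3/20 + 1/40 + 1/60 = 23/120

23/120


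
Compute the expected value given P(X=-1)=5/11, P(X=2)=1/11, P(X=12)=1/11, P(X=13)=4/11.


E[X] = sum(x * P(x))
= -1*5/11 + 2*1/11 + 12*1/11 + 13*4/11
= 61/11

61/11


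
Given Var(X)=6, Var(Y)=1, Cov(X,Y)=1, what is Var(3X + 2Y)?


Var(3X + 2Y) = 3^2*Var(X) + 2^2*Var(Y) + 2*3*2*Cov(X,Y)
= 9*6 + 4*1 + 12*1
= 54 + 4 + 12 = 70

70


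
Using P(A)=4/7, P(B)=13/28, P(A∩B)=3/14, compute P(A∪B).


P(A∪B) = P(A) + P(B) - P(A∩B)
= 4/7 + 13/28 - 3/14 = 23/28

23/28


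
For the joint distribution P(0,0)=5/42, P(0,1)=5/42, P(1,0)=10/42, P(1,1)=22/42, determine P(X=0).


P(X=0) = P(0,0)+P(0,1) = 5/42 + 5/42 = 10/42 = 5/21

5/21


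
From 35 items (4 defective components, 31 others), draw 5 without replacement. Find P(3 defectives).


P(X=3) = C(4,3)*C(31,2) / C(35,5)
= 4*465 / 324632
= 1860/324632 = 15/2618

15/2618


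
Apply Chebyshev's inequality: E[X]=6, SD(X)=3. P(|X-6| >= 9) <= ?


k = 9/3 = 3
Chebyshev: P(|X-mu| >= k*sigma) <= 1/k^2 = 1/3^2 = 1/9

1/9


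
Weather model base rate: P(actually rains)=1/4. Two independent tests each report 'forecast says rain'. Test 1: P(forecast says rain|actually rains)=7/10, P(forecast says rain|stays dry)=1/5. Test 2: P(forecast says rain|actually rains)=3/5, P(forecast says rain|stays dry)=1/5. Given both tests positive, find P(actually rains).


After test 1: P(+) = 7/10*1/4 + 1/5*3/4 = 13/40
P(B|+) = (7/40)/(13/40) = 7/13
After test 2 (use post1 as new prior): P(+) = 3/5*7/13 + 1/5*6/13 = 27/65
P(B|+,+) = (21/65)/(27/65) = 7/9

7/9


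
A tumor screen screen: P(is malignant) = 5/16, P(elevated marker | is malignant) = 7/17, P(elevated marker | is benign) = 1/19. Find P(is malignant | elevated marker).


P(A) = P(A|B)P(B) + P(A|B')P(B') = 7/17*5/16 + 1/19*11/16 = 213/1292
P(B|A) = P(A|B)P(B)/P(A) = (35/272)/(213/1292) = 665/852

665/852


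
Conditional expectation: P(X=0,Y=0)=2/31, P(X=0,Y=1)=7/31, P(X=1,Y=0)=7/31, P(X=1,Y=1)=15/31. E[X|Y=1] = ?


P(Y=1) = 22/31
E[X|Y=1] = (0*7 + 1*15)/22 = 15/22

15/22


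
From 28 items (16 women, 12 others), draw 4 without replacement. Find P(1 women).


P(X=1) = C(16,1)*C(12,3) / C(28,4)
= 16*220 / 20475
= 3520/20475 = 704/4095

704/4095


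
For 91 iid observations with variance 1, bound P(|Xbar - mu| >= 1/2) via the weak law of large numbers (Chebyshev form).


Var(Xbar) = Var(X)/n = 1/91
Chebyshev: P(|Xbar-mu| >= 1/2) <= Var(Xbar)/(1/2)^2 = (1/91)/(1/4) = 4/91

4/91


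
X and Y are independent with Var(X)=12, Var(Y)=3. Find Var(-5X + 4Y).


Independence => Cov(X,Y)=0
Var(-5X + 4Y) = (-5)^2*Var(X) + 4^2*Var(Y)
= 25*12 + 16*3 = 348

348


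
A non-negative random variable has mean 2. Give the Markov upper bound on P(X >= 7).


Markov: P(X >= a) <= E[X]/a
P(X >= 7) <= 2/7

2/7


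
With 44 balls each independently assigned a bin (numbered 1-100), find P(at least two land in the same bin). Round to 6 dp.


P(all different) = prod((100-i)/100 for i=0..43) = 0.000013
P(at least one match) = 1 - 0.000013 = 0.999987

0.999987


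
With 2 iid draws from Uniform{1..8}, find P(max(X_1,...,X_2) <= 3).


P(max <= 3) = P(all X_i <= 3) = (P(X_1 <= 3))^2
= (3/8)^2 = 9/64

9/64


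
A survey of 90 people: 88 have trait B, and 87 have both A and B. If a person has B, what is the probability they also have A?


P(A|B) = P(A∩B)/P(B) = (87/90)/(88/90) = 87/88

87/88


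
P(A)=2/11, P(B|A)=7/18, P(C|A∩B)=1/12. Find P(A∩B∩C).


P(A∩B∩C) = P(A) * P(B|A) * P(C|A∩B)
= 2/11 * 7/18 * 1/12
= 7/99 * 1/12 = 7/1188

7/1188


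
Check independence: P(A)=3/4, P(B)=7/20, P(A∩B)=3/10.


P(A)*P(B) = 3/4*7/20 = 21/80
P(A∩B) = 3/10 != 21/80, so not independent

No, A and B are not independent


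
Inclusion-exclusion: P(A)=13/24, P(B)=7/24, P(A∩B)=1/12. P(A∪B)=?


P(A∪B) = P(A) + P(B) - P(A∩B)
= 13/24 + 7/24 - 1/12 = 3/4

3/4


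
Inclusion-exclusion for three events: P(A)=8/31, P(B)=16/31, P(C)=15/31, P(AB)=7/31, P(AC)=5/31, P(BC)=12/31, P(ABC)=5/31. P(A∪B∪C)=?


P(A∪B∪C) = P(A)+P(B)+P(C) - P(AB)-P(AC)-P(BC) + P(ABC)
= 8/31+16/31+15/31 - 7/31-5/31-12/31 + 5/31
= 20/31

20/31


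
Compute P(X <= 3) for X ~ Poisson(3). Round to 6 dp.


P(X<=3) = e^(-3)*3^0/0! + e^(-3)*3^1/1! + e^(-3)*3^2/2! + e^(-3)*3^3/3!
≈ 0.0497870684 + 0.1493612051 + 0.2240418077 + 0.2240418077
= 0.6472318889
≈ 0.647232

0.647232


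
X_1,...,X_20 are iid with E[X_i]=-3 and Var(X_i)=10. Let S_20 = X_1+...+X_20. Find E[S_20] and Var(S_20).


E[S_n] = n*mu = 20*-3 = -60
Var(S_n) = n*sigma^2 = 20*10 = 200

E[S_20]=-60, Var(S_20)=200


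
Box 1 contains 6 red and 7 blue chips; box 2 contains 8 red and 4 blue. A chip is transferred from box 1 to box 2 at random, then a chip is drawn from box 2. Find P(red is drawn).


P(transfer red) = 6/13; P(transfer blue) = 7/13
If red transferred: Urn II has 9 red of 13, so P(red|red moved) = 9/13
If blue transferred: Urn II has 8 red of 13, so P(red|blue moved) = 8/13
By total probability: P(red) = 6/13*9/13 + 7/13*8/13 = 110/169

110/169


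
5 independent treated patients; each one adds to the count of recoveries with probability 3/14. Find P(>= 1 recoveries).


P(at least one) = 1 - P(none)
P(none) = (1 - 3/14)^5 = (11/14)^5 = 161051/537824
P(at least one) = 1 - 161051/537824 = 376773/537824

376773/537824


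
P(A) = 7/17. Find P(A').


P(A') = 1 - P(A) = 1 - 7/17 = 10/17

10/17


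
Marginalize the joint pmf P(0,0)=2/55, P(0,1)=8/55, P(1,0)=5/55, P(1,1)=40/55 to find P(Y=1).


P(Y=1) = P(0,1)+P(1,1) = 8/55 + 40/55 = 48/55

48/55


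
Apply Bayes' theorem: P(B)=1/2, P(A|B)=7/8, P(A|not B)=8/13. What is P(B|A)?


P(A) = P(A|B)P(B) + P(A|B')P(B') = 7/8*1/2 + 8/13*1/2 = 155/208
P(B|A) = P(A|B)P(B)/P(A) = (7/16)/(155/208) = 91/155

91/155


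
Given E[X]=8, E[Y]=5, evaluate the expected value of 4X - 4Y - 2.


E[4X - 4Y - 2] = 4*E[X] - 4*E[Y] - 2
= (4)*(8) + (-4)*(5) + (-2)
= 32 - 20 - 2 = 10

10


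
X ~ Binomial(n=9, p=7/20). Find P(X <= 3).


P(X<=3) = P(X=0) + P(X=1) + P(X=2) + P(X=3)
= 10604499373/512000000000 + 51391035423/512000000000 + 27672095997/128000000000 + 34767505227/128000000000
= 77938484923/128000000000

77938484923/128000000000


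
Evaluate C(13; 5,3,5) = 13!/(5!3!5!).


13! = 6227020800
Denominator: 5!=120 * 3!=6 * 5!=120
Coefficient = 6227020800 / 86400 = 72072

72072


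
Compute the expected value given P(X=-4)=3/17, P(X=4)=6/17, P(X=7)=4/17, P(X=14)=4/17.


E[X] = sum(x * P(x))
= -4*3/17 + 4*6/17 + 7*4/17 + 14*4/17
= 96/17

96/17


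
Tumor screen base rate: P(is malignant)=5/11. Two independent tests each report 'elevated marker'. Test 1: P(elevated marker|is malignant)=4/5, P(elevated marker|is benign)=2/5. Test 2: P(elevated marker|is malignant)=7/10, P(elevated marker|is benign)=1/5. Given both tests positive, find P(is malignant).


After test 1: P(+) = 4/5*5/11 + 2/5*6/11 = 32/55
P(B|+) = (4/11)/(32/55) = 5/8
After test 2 (use post1 as new prior): P(+) = 7/10*5/8 + 1/5*3/8 = 41/80
P(B|+,+) = (7/16)/(41/80) = 35/41

35/41


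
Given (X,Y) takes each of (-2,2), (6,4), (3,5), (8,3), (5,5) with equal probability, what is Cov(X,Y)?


E[X]=4, E[Y]=19/5, E[XY]=84/5
Cov(X,Y) = E[XY] - E[X]E[Y] = 84/5 - 4*19/5 = 8/5

8/5


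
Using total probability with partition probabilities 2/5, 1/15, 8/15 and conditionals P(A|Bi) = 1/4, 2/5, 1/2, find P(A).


P(A) = P(A|B1)P(B1) + P(A|B2)P(B2) + P(A|B3)P(B3)
= 1/4*2/5 + 2/5*1/15 + 1/2*8/15
= 1/10 + 2/75 + 4/15 = 59/150

59/150


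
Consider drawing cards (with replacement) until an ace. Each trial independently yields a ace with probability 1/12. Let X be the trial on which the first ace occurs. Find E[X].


For geometric (trials until first success), E[X] = 1/p = 1/(1/12) = 12

12


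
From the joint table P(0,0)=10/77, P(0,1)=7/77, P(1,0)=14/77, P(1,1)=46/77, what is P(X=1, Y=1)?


Read from table: P(X=1, Y=1) = 46/77

46/77


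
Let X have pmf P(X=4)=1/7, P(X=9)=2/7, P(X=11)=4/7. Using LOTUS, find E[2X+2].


E[2X+2] = sum(g(x)*P(x))
= 10*1/7 + 20*2/7 + 24*4/7
= 146/7

146/7


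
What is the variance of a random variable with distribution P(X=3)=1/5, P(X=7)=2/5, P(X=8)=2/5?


E[X] = 33/5, E[X^2] = 47
Var(X) = E[X^2] - (E[X])^2 = 47 - (33/5)^2 = 86/25

86/25


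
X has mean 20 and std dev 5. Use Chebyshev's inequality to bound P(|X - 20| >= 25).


k = 25/5 = 5
Chebyshev: P(|X-mu| >= k*sigma) <= 1/k^2 = 1/5^2 = 1/25

1/25


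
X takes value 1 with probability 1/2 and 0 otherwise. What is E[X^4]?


For Bernoulli: X in {0,1}
E[X^4] = 0^4*(1-1/2) + 1^4*1/2 = 1/2

1/2


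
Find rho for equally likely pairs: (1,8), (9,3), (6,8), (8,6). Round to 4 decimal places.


Cov(X,Y) = -4.7500, Var(X) = 9.5000, Var(Y) = 4.1875
rho = Cov/(sqrt(VarX)*sqrt(VarY)) = -0.7531

-0.7531


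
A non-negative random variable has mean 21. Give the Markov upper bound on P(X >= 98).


Markov: P(X >= a) <= E[X]/a
P(X >= 98) <= 21/98 = 3/14

3/14


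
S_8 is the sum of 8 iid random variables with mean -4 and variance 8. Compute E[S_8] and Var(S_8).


E[S_n] = n*mu = 8*-4 = -32
Var(S_n) = n*sigma^2 = 8*8 = 64

E[S_8]=-32, Var(S_8)=64


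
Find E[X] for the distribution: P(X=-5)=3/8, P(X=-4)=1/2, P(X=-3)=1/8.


E[X] = sum(x * P(x))
= -5*3/8 - 4*1/2 - 3*1/8
= -17/4

-17/4


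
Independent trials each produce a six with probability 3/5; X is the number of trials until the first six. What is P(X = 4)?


P(X=4) = (1-p)^3 * p = (2/5)^3 * 3/5
= 8/125 * 3/5 = 24/625

24/625


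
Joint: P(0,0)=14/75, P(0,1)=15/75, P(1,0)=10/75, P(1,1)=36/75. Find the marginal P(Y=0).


P(Y=0) = P(0,0)+P(1,0) = 14/75 + 10/75 = 24/75 = 8/25

8/25


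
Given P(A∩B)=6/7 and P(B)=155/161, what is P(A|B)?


P(A|B) = P(A∩B)/P(B) = (138/161)/(155/161) = 138/155

138/155


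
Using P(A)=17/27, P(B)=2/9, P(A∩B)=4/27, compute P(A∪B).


P(A∪B) = P(A) + P(B) - P(A∩B)
= 17/27 + 2/9 - 4/27 = 19/27

19/27


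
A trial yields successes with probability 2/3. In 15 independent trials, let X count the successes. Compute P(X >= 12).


P(X>=12) = P(X=12) + P(X=13) + P(X=14) + P(X=15)
= 1863680/14348907 + 286720/4782969 + 81920/4782969 + 32768/14348907
= 3002368/14348907

3002368/14348907


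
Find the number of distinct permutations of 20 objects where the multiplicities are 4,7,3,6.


20! = 2432902008176640000
Denominator: 4!=24 * 7!=5040 * 3!=6 * 6!=720
Coefficient = 2432902008176640000 / 522547200 = 4655851200

4655851200


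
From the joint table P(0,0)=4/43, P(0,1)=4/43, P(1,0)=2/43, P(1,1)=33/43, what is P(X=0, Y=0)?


Read from table: P(X=0, Y=0) = 4/43

4/43


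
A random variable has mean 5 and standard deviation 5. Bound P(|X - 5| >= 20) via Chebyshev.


k = 20/5 = 4
Chebyshev: P(|X-mu| >= k*sigma) <= 1/k^2 = 1/4^2 = 1/16

1/16


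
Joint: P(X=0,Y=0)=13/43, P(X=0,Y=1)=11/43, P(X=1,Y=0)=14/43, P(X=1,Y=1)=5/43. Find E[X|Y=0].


P(Y=0) = 27/43
E[X|Y=0] = (0*13 + 1*14)/27 = 14/27

14/27


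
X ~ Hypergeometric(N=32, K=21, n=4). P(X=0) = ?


P(X=0) = C(21,0)*C(11,4) / C(32,4)
= 1*330 / 35960
= 330/35960 = 33/3596

33/3596


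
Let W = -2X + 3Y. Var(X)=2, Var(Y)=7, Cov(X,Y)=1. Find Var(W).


Var(-2X + 3Y) = (-2)^2*Var(X) + 3^2*Var(Y) + 2*(-2)*3*Cov(X,Y)
= 4*2 + 9*7 - 12*1
= 8 + 63 - 12 = 59

59


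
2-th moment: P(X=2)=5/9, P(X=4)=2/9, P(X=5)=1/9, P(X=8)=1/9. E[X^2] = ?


E[X^2] = sum(x^2 * P(x))
= 4*5/9 + 16*2/9 + 25*1/9 + 64*1/9
= 47/3

47/3


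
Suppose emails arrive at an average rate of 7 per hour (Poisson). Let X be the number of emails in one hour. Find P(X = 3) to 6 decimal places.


P(X=3) = e^(-7) * 7^3 / 3!
≈ 0.0009118819656 * 343 / 6
≈ 0.052129

0.052129


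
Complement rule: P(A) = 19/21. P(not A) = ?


P(A') = 1 - P(A) = 1 - 19/21 = 2/21

2/21


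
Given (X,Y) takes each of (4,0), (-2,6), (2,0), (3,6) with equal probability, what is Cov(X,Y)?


E[X]=7/4, E[Y]=3, E[XY]=3/2
Cov(X,Y) = E[XY] - E[X]E[Y] = 3/2 - 7/4*3 = -15/4

-15/4


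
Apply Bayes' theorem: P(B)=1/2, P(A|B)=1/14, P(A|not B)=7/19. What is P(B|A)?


P(A) = P(A|B)P(B) + P(A|B')P(B') = 1/14*1/2 + 7/19*1/2 = 117/532
P(B|A) = P(A|B)P(B)/P(A) = (1/28)/(117/532) = 19/117

19/117


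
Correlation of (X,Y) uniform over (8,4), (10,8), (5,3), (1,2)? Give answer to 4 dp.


Cov(X,Y) = 6.7500, Var(X) = 11.5000, Var(Y) = 5.1875
rho = Cov/(sqrt(VarX)*sqrt(VarY)) = 0.8739

0.8739


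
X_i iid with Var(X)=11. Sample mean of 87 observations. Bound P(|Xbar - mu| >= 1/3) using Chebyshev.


Var(Xbar) = Var(X)/n = 11/87
Chebyshev: P(|Xbar-mu| >= 1/3) <= Var(Xbar)/(1/3)^2 = (11/87)/(1/9) = 33/29
Bound exceeds 1, so trivial bound: 1

1


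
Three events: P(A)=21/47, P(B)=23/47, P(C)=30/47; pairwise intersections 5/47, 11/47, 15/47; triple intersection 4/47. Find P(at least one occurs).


P(A∪B∪C) = P(A)+P(B)+P(C) - P(AB)-P(AC)-P(BC) + P(ABC)
= 21/47+23/47+30/47 - 5/47-11/47-15/47 + 4/47
= 1

1


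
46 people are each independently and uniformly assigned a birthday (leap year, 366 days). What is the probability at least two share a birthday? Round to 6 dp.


P(all different) = prod((366-i)/366 for i=0..45) = 0.052187
P(at least one match) = 1 - 0.052187 = 0.947813

0.947813


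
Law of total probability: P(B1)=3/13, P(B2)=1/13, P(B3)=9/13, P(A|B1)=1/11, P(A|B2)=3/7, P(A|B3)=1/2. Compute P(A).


P(A) = P(A|B1)P(B1) + P(A|B2)P(B2) + P(A|B3)P(B3)
= 1/11*3/13 + 3/7*1/13 + 1/2*9/13
= 3/143 + 3/91 + 9/26 = 801/2002

801/2002


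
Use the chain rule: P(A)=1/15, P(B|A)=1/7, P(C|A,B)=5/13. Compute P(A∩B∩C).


P(A∩B∩C) = P(A) * P(B|A) * P(C|A∩B)
= 1/15 * 1/7 * 5/13
= 1/105 * 5/13 = 1/273

1/273


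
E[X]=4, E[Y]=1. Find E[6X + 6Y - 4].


E[6X + 6Y - 4] = 6*E[X] + 6*E[Y] - 4
= (6)*(4) + (6)*(1) + (-4)
= 24 + 6 - 4 = 26

26


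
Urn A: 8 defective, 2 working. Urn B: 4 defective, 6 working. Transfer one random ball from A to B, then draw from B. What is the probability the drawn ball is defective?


P(transfer defective) = 8/10 = 4/5; P(transfer working) = 1/5
If defective transferred: Urn II has 5 defective of 11, so P(defective|defective moved) = 5/11
If working transferred: Urn II has 4 defective of 11, so P(defective|working moved) = 4/11
By total probability: P(defective) = 4/5*5/11 + 1/5*4/11 = 24/55

24/55


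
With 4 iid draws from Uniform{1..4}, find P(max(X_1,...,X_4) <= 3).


P(max <= 3) = P(all X_i <= 3) = (P(X_1 <= 3))^4
= (3/4)^4 = 81/256

81/256


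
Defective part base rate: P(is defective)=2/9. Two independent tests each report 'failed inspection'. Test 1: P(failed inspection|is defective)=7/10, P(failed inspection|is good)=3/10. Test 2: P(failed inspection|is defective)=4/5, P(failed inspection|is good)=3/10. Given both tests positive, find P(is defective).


After test 1: P(+) = 7/10*2/9 + 3/10*7/9 = 7/18
P(B|+) = (7/45)/(7/18) = 2/5
After test 2 (use post1 as new prior): P(+) = 4/5*2/5 + 3/10*3/5 = 1/2
P(B|+,+) = (8/25)/(1/2) = 16/25

16/25


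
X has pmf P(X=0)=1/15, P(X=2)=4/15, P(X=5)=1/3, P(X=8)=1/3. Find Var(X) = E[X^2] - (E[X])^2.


E[X] = 73/15, E[X^2] = 461/15
Var(X) = E[X^2] - (E[X])^2 = 461/15 - (73/15)^2 = 1586/225

1586/225
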